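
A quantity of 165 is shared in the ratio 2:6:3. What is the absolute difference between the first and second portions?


Total parts = 2 + 6 + 3 = 11
Value per part = 165 / 11 = 15
Shares: 2*15=30, 6*15=90, 3*15=45
First share = 30, second share = 90
Difference = |30 - 90| = 60

60


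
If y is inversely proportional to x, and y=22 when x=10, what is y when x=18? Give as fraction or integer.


Inverse proportion: y = k/x
Find k: k = 10 * 22 = 220
Compute y at x=18: y = 220/18
y = 110/9

110/9


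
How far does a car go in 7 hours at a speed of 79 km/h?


Using distance = speed * time
Speed = 79 km/h
Time = 7 hours
Distance = 79 * 7
= 553 km

553


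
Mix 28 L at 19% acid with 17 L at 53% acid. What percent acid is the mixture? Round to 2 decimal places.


Solute in mixture 1 = 19% of 28 L = 28*19/100 = 133/25 L
Solute in mixture 2 = 53% of 17 L = 17*53/100 = 901/100 L
Total solute = 133/25 + 901/100 = 1433/100 L
Total volume = 28 + 17 = 45 L
Final concentration = 1433/100/45 * 100 = 31.84%

31.84


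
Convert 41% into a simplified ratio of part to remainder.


Part = 41%, Remainder = 59%
Ratio = 41:59
GCD(41, 59) = 1
Simplify: 41:59 = 41:59

41:59


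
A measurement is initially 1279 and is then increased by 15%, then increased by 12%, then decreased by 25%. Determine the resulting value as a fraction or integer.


Start: 1279
Step 1: increase by 15% => multiply by 115/100
  1279 * 115/100 = 29417/20
Step 2: increase by 12% => multiply by 112/100
  29417/20 * 112/100 = 205919/125
Step 3: decrease by 25% => multiply by 75/100
  205919/125 * 75/100 = 617757/500
Final value = 617757/500

617757/500


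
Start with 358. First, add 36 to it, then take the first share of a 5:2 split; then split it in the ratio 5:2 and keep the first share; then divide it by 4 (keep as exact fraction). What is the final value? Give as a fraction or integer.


Start with 358.
Step 1: Add 36: 358+36=394; split 5:2 first = 394*5/7 = 1970/7
Step 2: Split 5:2, first share = 1970/7 * 5/7 = 9850/49
Step 3: Divide by 4: 9850/49 / 4 = 4925/98
Final result = 4925/98

4925/98


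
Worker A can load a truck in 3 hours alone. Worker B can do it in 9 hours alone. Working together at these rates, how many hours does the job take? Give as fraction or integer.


Rate of A = 1/3 job per hour
Rate of B = 1/9 job per hour
Combined rate = 1/3 + 1/9
Find common denominator: (9 + 3)/(3*9) = 12/27
Combined rate = 4/9 job per hour
Time together = 1 / (4/9) = 9/4 hours

9/4


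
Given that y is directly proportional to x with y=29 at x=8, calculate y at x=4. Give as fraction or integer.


Direct proportion: y = kx
Find k: k = 29/8 = 29/8
Compute y at x=4: y = 29/8 * 4
y = 29/2

29/2


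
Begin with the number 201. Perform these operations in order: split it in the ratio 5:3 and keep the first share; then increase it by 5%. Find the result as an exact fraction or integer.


Start with 201.
Step 1: Split 5:3, first share = 201 * 5/8 = 1005/8
Step 2: Increase by 5%: 1005/8 * 105/100 = 4221/32
Final result = 4221/32

4221/32


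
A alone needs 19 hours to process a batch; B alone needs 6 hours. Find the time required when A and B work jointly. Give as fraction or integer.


Rate of A = 1/19 job per hour
Rate of B = 1/6 job per hour
Combined rate = 1/19 + 1/6
Find common denominator: (6 + 19)/(19*6) = 25/114
Combined rate = 25/114 job per hour
Time together = 1 / (25/114) = 114/25 hours

114/25


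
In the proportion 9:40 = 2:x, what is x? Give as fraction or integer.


Setting up: 9/40 = 2/x
Cross multiply: 9 * x = 40 * 2
9x = 80
x = 80/9
x = 80/9

80/9


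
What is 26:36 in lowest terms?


Find GCD(26, 36)
GCD = 2
Divide both by 2: 26/2 = 13, 36/2 = 18
Simplified ratio = 13:18

13:18


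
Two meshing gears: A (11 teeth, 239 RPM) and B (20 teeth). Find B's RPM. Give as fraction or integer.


Gear ratio: teeth_A * RPM_A = teeth_B * RPM_B
11 * 239 = 20 * RPM_B
2629 = 20 * RPM_B
RPM_B = 2629 / 20
RPM_B = 2629/20

2629/20


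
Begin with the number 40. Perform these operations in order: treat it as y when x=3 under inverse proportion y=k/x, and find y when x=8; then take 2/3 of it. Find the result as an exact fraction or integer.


Start with 40.
Step 1: Inverse prop: k = (40)*3; new y = k/8 = 40*3/8 = 15
Step 2: Take 2/3: 15 * 2/3 = 10
Final result = 10

10


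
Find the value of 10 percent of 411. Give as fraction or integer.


Compute 10% of 411
Convert percentage: 10% = 10/100
Multiply: 411 * 10/100
= 4110/100
= 411/10

411/10


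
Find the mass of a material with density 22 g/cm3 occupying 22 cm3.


Using mass = density * volume
Density = 22 g/cm3
Volume = 22 cm3
Mass = 22 * 22
= 484 g

484


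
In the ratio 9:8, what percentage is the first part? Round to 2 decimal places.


Total parts = 9 + 8 = 17
First part fraction = 9/17
Percentage = (9/17) * 100
= 0.529412 * 100
= 52.94%

52.94


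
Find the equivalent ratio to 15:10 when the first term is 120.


Original ratio: 15:10
First term target: 120
Scale factor = 120 / 15 = 8
Multiply second term: 10 * 8 = 80
Equivalent ratio = 120:80

120:80


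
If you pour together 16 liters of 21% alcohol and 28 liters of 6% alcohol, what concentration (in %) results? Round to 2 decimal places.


Solute in mixture 1 = 21% of 16 L = 16*21/100 = 84/25 L
Solute in mixture 2 = 6% of 28 L = 28*6/100 = 42/25 L
Total solute = 84/25 + 42/25 = 126/25 L
Total volume = 16 + 28 = 44 L
Final concentration = 126/25/44 * 100 = 11.45%

11.45


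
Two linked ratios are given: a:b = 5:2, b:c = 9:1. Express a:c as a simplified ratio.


Given a:b = 5:2 and b:c = 9:1
Make b consistent. Multiply first ratio by 9: a:b = 45:18
Multiply second ratio by 2: b:c = 18:2
Now b = 18 in both, so a:b:c = 45:18:2
Therefore a:c = 45:2
Simplify by GCD: a:c = 45:2

45:2


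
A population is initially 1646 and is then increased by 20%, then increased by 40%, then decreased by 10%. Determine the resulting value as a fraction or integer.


Start: 1646
Step 1: increase by 20% => multiply by 120/100
  1646 * 120/100 = 9876/5
Step 2: increase by 40% => multiply by 140/100
  9876/5 * 140/100 = 69132/25
Step 3: decrease by 10% => multiply by 90/100
  69132/25 * 90/100 = 311094/125
Final value = 311094/125

311094/125


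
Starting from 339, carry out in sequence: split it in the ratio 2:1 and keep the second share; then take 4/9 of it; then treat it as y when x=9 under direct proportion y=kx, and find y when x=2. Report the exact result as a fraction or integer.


Start with 339.
Step 1: Split 2:1, second share = 339 * 1/3 = 113
Step 2: Take 4/9: 113 * 4/9 = 452/9
Step 3: Direct prop: k = (452/9)/9; new y = k*2 = 452/9*2/9 = 904/81
Final result = 904/81

904/81


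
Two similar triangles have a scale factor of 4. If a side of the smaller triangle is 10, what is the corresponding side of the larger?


Similar triangles have proportional sides
Scale factor = 4
Smaller side = 10
Corresponding larger side = 10 * 4
= 40

40


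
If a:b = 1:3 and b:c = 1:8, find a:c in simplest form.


Given a:b = 1:3 and b:c = 1:8
Make b consistent. Multiply first ratio by 1: a:b = 1:3
Multiply second ratio by 3: b:c = 3:24
Now b = 3 in both, so a:b:c = 1:3:24
Therefore a:c = 1:24
Simplify by GCD: a:c = 1:24

1:24


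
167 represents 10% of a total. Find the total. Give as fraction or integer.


Given: 167 is 10% of the whole
Set up: 167 = 10/100 * whole
whole = 167 * 100 / 10
whole = 16700 / 10
whole = 1670

1670


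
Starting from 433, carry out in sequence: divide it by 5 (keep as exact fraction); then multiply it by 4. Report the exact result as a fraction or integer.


Start with 433.
Step 1: Divide by 5: 433 / 5 = 433/5
Step 2: Multiply by 4: 433/5 * 4 = 1732/5
Final result = 1732/5

1732/5


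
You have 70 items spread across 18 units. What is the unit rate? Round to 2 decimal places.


Total items = 70
Number of units = 18
Unit rate = 70 / 18
= 3.89 items per unit

3.89


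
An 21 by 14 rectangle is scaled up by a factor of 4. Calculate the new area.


Original dimensions: 21 x 14
Enlargement factor = 4
New width = 21 * 4 = 84
New height = 14 * 4 = 56
New area = 84 * 56 = 4704

4704


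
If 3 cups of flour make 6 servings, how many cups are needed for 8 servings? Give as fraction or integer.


Original: 3 cups for 6 servings
Target servings = 8
Scaling factor = 8/6
New amount = 3 * 8/6
= 24/6
= 4 cups

4


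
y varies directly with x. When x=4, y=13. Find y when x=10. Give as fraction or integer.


Direct proportion: y = kx
Find k: k = 13/4 = 13/4
Compute y at x=10: y = 13/4 * 10
y = 65/2

65/2


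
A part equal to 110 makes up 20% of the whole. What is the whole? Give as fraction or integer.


Given: 110 is 20% of the whole
Set up: 110 = 20/100 * whole
whole = 110 * 100 / 20
whole = 11000 / 20
whole = 550

550


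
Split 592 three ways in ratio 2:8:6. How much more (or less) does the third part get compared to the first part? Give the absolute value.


Total parts = 2 + 8 + 6 = 16
Value per part = 592 / 16 = 37
Shares: 2*37=74, 8*37=296, 6*37=222
Third share = 222, first share = 74
Difference = |222 - 74| = 148

148


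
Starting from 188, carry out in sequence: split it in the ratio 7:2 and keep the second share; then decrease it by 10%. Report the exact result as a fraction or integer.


Start with 188.
Step 1: Split 7:2, second share = 188 * 2/9 = 376/9
Step 2: Decrease by 10%: 376/9 * 90/100 = 188/5
Final result = 188/5

188/5


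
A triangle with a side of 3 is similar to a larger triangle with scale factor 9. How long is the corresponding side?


Similar triangles have proportional sides
Scale factor = 9
Smaller side = 3
Corresponding larger side = 3 * 9
= 27

27


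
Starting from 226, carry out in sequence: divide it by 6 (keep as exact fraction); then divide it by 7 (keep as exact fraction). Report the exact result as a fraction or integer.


Start with 226.
Step 1: Divide by 6: 226 / 6 = 113/3
Step 2: Divide by 7: 113/3 / 7 = 113/21
Final result = 113/21

113/21


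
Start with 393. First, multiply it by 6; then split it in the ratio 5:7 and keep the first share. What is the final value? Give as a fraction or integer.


Start with 393.
Step 1: Multiply by 6: 393 * 6 = 2358
Step 2: Split 5:7, first share = 2358 * 5/12 = 1965/2
Final result = 1965/2

1965/2


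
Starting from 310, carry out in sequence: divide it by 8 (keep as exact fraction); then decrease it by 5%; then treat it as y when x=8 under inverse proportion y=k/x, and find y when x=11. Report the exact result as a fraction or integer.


Start with 310.
Step 1: Divide by 8: 310 / 8 = 155/4
Step 2: Decrease by 5%: 155/4 * 95/100 = 589/16
Step 3: Inverse prop: k = (589/16)*8; new y = k/11 = 589/16*8/11 = 589/22
Final result = 589/22

589/22


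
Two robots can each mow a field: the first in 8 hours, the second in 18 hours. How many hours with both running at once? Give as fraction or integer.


Rate of A = 1/8 job per hour
Rate of B = 1/18 job per hour
Combined rate = 1/8 + 1/18
Find common denominator: (18 + 8)/(8*18) = 26/144
Combined rate = 13/72 job per hour
Time together = 1 / (13/72) = 72/13 hours

72/13


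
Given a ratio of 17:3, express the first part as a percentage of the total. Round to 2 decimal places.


Total parts = 17 + 3 = 20
First part fraction = 17/20
Percentage = (17/20) * 100
= 0.85 * 100
= 85.00%

85.00


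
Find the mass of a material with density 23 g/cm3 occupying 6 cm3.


Using mass = density * volume
Density = 23 g/cm3
Volume = 6 cm3
Mass = 23 * 6
= 138 g

138


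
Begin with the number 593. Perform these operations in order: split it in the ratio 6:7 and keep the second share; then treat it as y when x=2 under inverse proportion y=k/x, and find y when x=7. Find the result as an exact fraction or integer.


Start with 593.
Step 1: Split 6:7, second share = 593 * 7/13 = 4151/13
Step 2: Inverse prop: k = (4151/13)*2; new y = k/7 = 4151/13*2/7 = 1186/13
Final result = 1186/13

1186/13


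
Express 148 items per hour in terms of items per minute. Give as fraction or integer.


Converting from per hour to per minute
Rate = 148 items per hour
Divide by 60: 148/60
= 37/15 items per minute

37/15


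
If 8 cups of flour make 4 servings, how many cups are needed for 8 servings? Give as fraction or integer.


Original: 8 cups for 4 servings
Target servings = 8
Scaling factor = 8/4
New amount = 8 * 8/4
= 64/4
= 16 cups

16


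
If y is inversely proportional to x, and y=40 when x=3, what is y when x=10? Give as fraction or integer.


Inverse proportion: y = k/x
Find k: k = 3 * 40 = 120
Compute y at x=10: y = 120/10
y = 12

12


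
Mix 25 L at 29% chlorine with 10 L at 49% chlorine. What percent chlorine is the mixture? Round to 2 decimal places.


Solute in mixture 1 = 29% of 25 L = 25*29/100 = 29/4 L
Solute in mixture 2 = 49% of 10 L = 10*49/100 = 49/10 L
Total solute = 29/4 + 49/10 = 243/20 L
Total volume = 25 + 10 = 35 L
Final concentration = 243/20/35 * 100 = 34.71%

34.71


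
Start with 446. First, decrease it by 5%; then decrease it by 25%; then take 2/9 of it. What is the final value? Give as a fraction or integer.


Start with 446.
Step 1: Decrease by 5%: 446 * 95/100 = 4237/10
Step 2: Decrease by 25%: 4237/10 * 75/100 = 12711/40
Step 3: Take 2/9: 12711/40 * 2/9 = 4237/60
Final result = 4237/60

4237/60


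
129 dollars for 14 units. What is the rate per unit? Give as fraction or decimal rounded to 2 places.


Total dollars = 129
Number of units = 14
Unit rate = 129 / 14
= 9.21 dollars per unit

9.21


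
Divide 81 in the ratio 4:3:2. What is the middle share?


Ratio = 4:3:2
Total parts = 4 + 3 + 2 = 9
Value per part = 81 / 9 = 9
First share = 4 * 9 = 36
Middle share = 3 * 9 = 27
Third share = 2 * 9 = 18

27


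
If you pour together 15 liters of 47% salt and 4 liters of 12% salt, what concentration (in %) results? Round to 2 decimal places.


Solute in mixture 1 = 47% of 15 L = 15*47/100 = 141/20 L
Solute in mixture 2 = 12% of 4 L = 4*12/100 = 12/25 L
Total solute = 141/20 + 12/25 = 753/100 L
Total volume = 15 + 4 = 19 L
Final concentration = 753/100/19 * 100 = 39.63%

39.63


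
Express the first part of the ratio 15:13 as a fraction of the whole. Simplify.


Total parts = 15 + 13 = 28
First part fraction = 15/28
Simplify: 15/28 = 15/28

15/28


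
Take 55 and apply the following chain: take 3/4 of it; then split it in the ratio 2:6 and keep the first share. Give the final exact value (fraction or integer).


Start with 55.
Step 1: Take 3/4: 55 * 3/4 = 165/4
Step 2: Split 2:6, first share = 165/4 * 2/8 = 165/16
Final result = 165/16

165/16


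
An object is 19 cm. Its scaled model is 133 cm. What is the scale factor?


Original length = 19 cm
Scaled length = 133 cm
Scale factor = 133 / 19
= 7

7


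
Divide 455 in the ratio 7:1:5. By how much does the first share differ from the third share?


Total parts = 7 + 1 + 5 = 13
Value per part = 455 / 13 = 35
Shares: 7*35=245, 1*35=35, 5*35=175
First share = 245, third share = 175
Difference = |245 - 175| = 70

70


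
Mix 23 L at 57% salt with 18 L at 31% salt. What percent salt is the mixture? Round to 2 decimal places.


Solute in mixture 1 = 57% of 23 L = 23*57/100 = 1311/100 L
Solute in mixture 2 = 31% of 18 L = 18*31/100 = 279/50 L
Total solute = 1311/100 + 279/50 = 1869/100 L
Total volume = 23 + 18 = 41 L
Final concentration = 1869/100/41 * 100 = 45.59%

45.59


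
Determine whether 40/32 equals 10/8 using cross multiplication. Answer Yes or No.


Cross multiply to check 40/32 = 10/8
Left cross product: 40 * 8 = 320
Right cross product: 32 * 10 = 320
320 = 320
Equal, so proportions match => Yes

Yes


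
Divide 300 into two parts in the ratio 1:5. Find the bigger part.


Total parts = 1 + 5 = 6
Value per part = 300 / 6 = 50
First share = 1 * 50 = 50
Second share = 5 * 50 = 250
Larger share = 250

250


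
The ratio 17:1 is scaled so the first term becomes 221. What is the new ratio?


Original ratio: 17:1
First term target: 221
Scale factor = 221 / 17 = 13
Multiply second term: 1 * 13 = 13
Equivalent ratio = 221:13

221:13


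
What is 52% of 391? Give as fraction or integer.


Compute 52% of 391
Convert percentage: 52% = 52/100
Multiply: 391 * 52/100
= 20332/100
= 5083/25

5083/25


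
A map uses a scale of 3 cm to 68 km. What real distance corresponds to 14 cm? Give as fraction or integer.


Map scale: 3 cm = 68 km
Measured distance on map = 14 cm
Set up proportion: 14 * 68 / 3
= 952 / 3
= 952/3 km

952/3


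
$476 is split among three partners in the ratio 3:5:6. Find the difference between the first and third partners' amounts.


Total parts = 3 + 5 + 6 = 14
Value per part = 476 / 14 = 34
Shares: 3*34=102, 5*34=170, 6*34=204
First share = 102, third share = 204
Difference = |102 - 204| = 102

102


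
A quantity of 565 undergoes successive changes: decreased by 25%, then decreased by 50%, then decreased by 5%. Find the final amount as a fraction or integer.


Start: 565
Step 1: decrease by 25% => multiply by 75/100
  565 * 75/100 = 1695/4
Step 2: decrease by 50% => multiply by 50/100
  1695/4 * 50/100 = 1695/8
Step 3: decrease by 5% => multiply by 95/100
  1695/8 * 95/100 = 6441/32
Final value = 6441/32

6441/32


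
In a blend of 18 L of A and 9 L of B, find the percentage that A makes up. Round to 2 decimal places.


Volume of A = 18 L
Volume of B = 9 L
Total volume = 18 + 9 = 27 L
Percentage of A = (18/27) * 100
= 66.67%

66.67


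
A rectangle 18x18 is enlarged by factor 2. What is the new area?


Original dimensions: 18 x 18
Enlargement factor = 2
New width = 18 * 2 = 36
New height = 18 * 2 = 36
New area = 36 * 36 = 1296

1296


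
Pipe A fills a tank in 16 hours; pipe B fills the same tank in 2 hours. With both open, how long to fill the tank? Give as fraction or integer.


Rate of A = 1/16 job per hour
Rate of B = 1/2 job per hour
Combined rate = 1/16 + 1/2
Find common denominator: (2 + 16)/(16*2) = 18/32
Combined rate = 9/16 job per hour
Time together = 1 / (9/16) = 16/9 hours

16/9


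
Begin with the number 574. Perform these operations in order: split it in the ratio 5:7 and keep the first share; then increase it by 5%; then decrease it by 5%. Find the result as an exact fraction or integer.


Start with 574.
Step 1: Split 5:7, first share = 574 * 5/12 = 1435/6
Step 2: Increase by 5%: 1435/6 * 105/100 = 2009/8
Step 3: Decrease by 5%: 2009/8 * 95/100 = 38171/160
Final result = 38171/160

38171/160


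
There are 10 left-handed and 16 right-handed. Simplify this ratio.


Find GCD(10, 16)
GCD = 2
Divide both by 2: 10/2 = 5, 16/2 = 8
Simplified ratio = 5:8

5:8


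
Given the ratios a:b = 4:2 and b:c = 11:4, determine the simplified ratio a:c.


Given a:b = 4:2 and b:c = 11:4
Make b consistent. Multiply first ratio by 11: a:b = 44:22
Multiply second ratio by 2: b:c = 22:8
Now b = 22 in both, so a:b:c = 44:22:8
Therefore a:c = 44:8
Simplify by GCD: a:c = 11:2

11:2


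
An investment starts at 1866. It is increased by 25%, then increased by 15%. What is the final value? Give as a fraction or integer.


Start: 1866
Step 1: increase by 25% => multiply by 125/100
  1866 * 125/100 = 4665/2
Step 2: increase by 15% => multiply by 115/100
  4665/2 * 115/100 = 21459/8
Final value = 21459/8

21459/8


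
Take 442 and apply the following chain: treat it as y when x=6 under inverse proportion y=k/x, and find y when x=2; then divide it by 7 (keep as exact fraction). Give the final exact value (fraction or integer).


Start with 442.
Step 1: Inverse prop: k = (442)*6; new y = k/2 = 442*6/2 = 1326
Step 2: Divide by 7: 1326 / 7 = 1326/7
Final result = 1326/7

1326/7


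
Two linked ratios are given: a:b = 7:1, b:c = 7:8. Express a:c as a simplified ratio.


Given a:b = 7:1 and b:c = 7:8
Make b consistent. Multiply first ratio by 7: a:b = 49:7
Multiply second ratio by 1: b:c = 7:8
Now b = 7 in both, so a:b:c = 49:7:8
Therefore a:c = 49:8
Simplify by GCD: a:c = 49:8

49:8


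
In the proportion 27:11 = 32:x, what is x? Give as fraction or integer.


Setting up: 27/11 = 32/x
Cross multiply: 27 * x = 11 * 32
27x = 352
x = 352/27
x = 352/27

352/27


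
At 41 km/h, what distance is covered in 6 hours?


Using distance = speed * time
Speed = 41 km/h
Time = 6 hours
Distance = 41 * 6
= 246 km

246


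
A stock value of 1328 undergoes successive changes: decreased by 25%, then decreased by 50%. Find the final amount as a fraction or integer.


Start: 1328
Step 1: decrease by 25% => multiply by 75/100
  1328 * 75/100 = 996
Step 2: decrease by 50% => multiply by 50/100
  996 * 50/100 = 498
Final value = 498

498


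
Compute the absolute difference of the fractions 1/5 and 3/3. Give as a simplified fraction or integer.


Simplify: 1/5 = 1/5 and 3/3 = 1
Find common denominator: LCD = 5
Convert: 1/5 and 5/5
Difference = |1 - 5|/5 = 4/5
Simplified = 4/5

4/5


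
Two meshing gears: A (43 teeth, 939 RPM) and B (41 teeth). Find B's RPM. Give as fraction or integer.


Gear ratio: teeth_A * RPM_A = teeth_B * RPM_B
43 * 939 = 41 * RPM_B
40377 = 41 * RPM_B
RPM_B = 40377 / 41
RPM_B = 40377/41

40377/41


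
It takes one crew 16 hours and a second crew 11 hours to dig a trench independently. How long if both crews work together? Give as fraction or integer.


Rate of A = 1/16 job per hour
Rate of B = 1/11 job per hour
Combined rate = 1/16 + 1/11
Find common denominator: (11 + 16)/(16*11) = 27/176
Combined rate = 27/176 job per hour
Time together = 1 / (27/176) = 176/27 hours

176/27


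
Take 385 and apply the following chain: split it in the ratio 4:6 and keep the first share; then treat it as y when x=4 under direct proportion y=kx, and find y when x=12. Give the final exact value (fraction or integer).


Start with 385.
Step 1: Split 4:6, first share = 385 * 4/10 = 154
Step 2: Direct prop: k = (154)/4; new y = k*12 = 154*12/4 = 462
Final result = 462

462


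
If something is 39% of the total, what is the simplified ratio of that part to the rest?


Part = 39%, Remainder = 61%
Ratio = 39:61
GCD(39, 61) = 1
Simplify: 39:61 = 39:61

39:61


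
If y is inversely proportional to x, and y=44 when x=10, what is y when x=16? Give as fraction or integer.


Inverse proportion: y = k/x
Find k: k = 10 * 44 = 440
Compute y at x=16: y = 440/16
y = 55/2

55/2


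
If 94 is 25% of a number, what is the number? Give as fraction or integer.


Given: 94 is 25% of the whole
Set up: 94 = 25/100 * whole
whole = 94 * 100 / 25
whole = 9400 / 25
whole = 376

376


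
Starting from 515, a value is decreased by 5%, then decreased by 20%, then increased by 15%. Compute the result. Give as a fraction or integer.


Start: 515
Step 1: decrease by 5% => multiply by 95/100
  515 * 95/100 = 1957/4
Step 2: decrease by 20% => multiply by 80/100
  1957/4 * 80/100 = 1957/5
Step 3: increase by 15% => multiply by 115/100
  1957/5 * 115/100 = 45011/100
Final value = 45011/100

45011/100


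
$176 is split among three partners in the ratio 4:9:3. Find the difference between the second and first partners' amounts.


Total parts = 4 + 9 + 3 = 16
Value per part = 176 / 16 = 11
Shares: 4*11=44, 9*11=99, 3*11=33
Second share = 99, first share = 44
Difference = |99 - 44| = 55

55


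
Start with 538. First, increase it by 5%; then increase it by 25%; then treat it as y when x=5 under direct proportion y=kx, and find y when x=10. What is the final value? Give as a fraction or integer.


Start with 538.
Step 1: Increase by 5%: 538 * 105/100 = 5649/10
Step 2: Increase by 25%: 5649/10 * 125/100 = 5649/8
Step 3: Direct prop: k = (5649/8)/5; new y = k*10 = 5649/8*10/5 = 5649/4
Final result = 5649/4

5649/4


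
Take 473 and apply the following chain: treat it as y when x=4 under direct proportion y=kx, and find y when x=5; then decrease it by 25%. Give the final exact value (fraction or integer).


Start with 473.
Step 1: Direct prop: k = (473)/4; new y = k*5 = 473*5/4 = 2365/4
Step 2: Decrease by 25%: 2365/4 * 75/100 = 7095/16
Final result = 7095/16

7095/16


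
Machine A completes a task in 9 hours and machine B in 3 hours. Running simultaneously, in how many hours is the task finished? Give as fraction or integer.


Rate of A = 1/9 job per hour
Rate of B = 1/3 job per hour
Combined rate = 1/9 + 1/3
Find common denominator: (3 + 9)/(9*3) = 12/27
Combined rate = 4/9 job per hour
Time together = 1 / (4/9) = 9/4 hours

9/4


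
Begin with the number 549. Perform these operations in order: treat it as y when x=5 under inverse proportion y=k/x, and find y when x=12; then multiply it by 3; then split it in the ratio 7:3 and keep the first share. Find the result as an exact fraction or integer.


Start with 549.
Step 1: Inverse prop: k = (549)*5; new y = k/12 = 549*5/12 = 915/4
Step 2: Multiply by 3: 915/4 * 3 = 2745/4
Step 3: Split 7:3, first share = 2745/4 * 7/10 = 3843/8
Final result = 3843/8

3843/8


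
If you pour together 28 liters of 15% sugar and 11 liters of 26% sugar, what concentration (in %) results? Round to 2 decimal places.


Solute in mixture 1 = 15% of 28 L = 28*15/100 = 21/5 L
Solute in mixture 2 = 26% of 11 L = 11*26/100 = 143/50 L
Total solute = 21/5 + 143/50 = 353/50 L
Total volume = 28 + 11 = 39 L
Final concentration = 353/50/39 * 100 = 18.10%

18.10


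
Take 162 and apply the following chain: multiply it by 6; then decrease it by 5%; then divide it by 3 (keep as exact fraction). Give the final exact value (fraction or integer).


Start with 162.
Step 1: Multiply by 6: 162 * 6 = 972
Step 2: Decrease by 5%: 972 * 95/100 = 4617/5
Step 3: Divide by 3: 4617/5 / 3 = 1539/5
Final result = 1539/5

1539/5


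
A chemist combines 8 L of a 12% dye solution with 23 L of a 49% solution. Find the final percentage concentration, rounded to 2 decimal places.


Solute in mixture 1 = 12% of 8 L = 8*12/100 = 24/25 L
Solute in mixture 2 = 49% of 23 L = 23*49/100 = 1127/100 L
Total solute = 24/25 + 1127/100 = 1223/100 L
Total volume = 8 + 23 = 31 L
Final concentration = 1223/100/31 * 100 = 39.45%

39.45


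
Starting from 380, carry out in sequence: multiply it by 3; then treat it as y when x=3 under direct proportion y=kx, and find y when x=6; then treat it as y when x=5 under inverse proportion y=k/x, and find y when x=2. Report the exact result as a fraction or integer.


Start with 380.
Step 1: Multiply by 3: 380 * 3 = 1140
Step 2: Direct prop: k = (1140)/3; new y = k*6 = 1140*6/3 = 2280
Step 3: Inverse prop: k = (2280)*5; new y = k/2 = 2280*5/2 = 5700
Final result = 5700

5700


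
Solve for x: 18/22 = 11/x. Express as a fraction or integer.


Setting up: 18/22 = 11/x
Cross multiply: 18 * x = 22 * 11
18x = 242
x = 242/18
x = 121/9

121/9


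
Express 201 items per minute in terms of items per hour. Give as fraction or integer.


Converting from per minute to per hour
Rate = 201 items per minute
Multiply by 60: 201 * 60
= 12060 items per hour

12060


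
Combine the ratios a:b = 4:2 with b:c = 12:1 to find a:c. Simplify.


Given a:b = 4:2 and b:c = 12:1
Make b consistent. Multiply first ratio by 12: a:b = 48:24
Multiply second ratio by 2: b:c = 24:2
Now b = 24 in both, so a:b:c = 48:24:2
Therefore a:c = 48:2
Simplify by GCD: a:c = 24:1

24:1


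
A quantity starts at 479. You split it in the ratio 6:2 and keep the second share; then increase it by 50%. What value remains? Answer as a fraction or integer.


Start with 479.
Step 1: Split 6:2, second share = 479 * 2/8 = 479/4
Step 2: Increase by 50%: 479/4 * 150/100 = 1437/8
Final result = 1437/8

1437/8


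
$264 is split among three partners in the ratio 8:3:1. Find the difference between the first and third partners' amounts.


Total parts = 8 + 3 + 1 = 12
Value per part = 264 / 12 = 22
Shares: 8*22=176, 3*22=66, 1*22=22
First share = 176, third share = 22
Difference = |176 - 22| = 154

154


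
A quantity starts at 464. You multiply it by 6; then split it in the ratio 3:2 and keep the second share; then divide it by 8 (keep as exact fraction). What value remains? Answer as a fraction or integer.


Start with 464.
Step 1: Multiply by 6: 464 * 6 = 2784
Step 2: Split 3:2, second share = 2784 * 2/5 = 5568/5
Step 3: Divide by 8: 5568/5 / 8 = 696/5
Final result = 696/5

696/5


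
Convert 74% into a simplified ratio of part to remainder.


Part = 74%, Remainder = 26%
Ratio = 74:26
GCD(74, 26) = 2
Simplify: 37:13 = 37:13

37:13


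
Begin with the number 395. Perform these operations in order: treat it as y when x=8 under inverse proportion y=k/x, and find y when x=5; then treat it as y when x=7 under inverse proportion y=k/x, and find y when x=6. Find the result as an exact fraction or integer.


Start with 395.
Step 1: Inverse prop: k = (395)*8; new y = k/5 = 395*8/5 = 632
Step 2: Inverse prop: k = (632)*7; new y = k/6 = 632*7/6 = 2212/3
Final result = 2212/3

2212/3


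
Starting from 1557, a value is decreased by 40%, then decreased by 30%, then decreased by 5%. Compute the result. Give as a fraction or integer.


Start: 1557
Step 1: decrease by 40% => multiply by 60/100
  1557 * 60/100 = 4671/5
Step 2: decrease by 30% => multiply by 70/100
  4671/5 * 70/100 = 32697/50
Step 3: decrease by 5% => multiply by 95/100
  32697/50 * 95/100 = 621243/1000
Final value = 621243/1000

621243/1000


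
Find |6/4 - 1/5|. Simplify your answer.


Simplify: 6/4 = 3/2 and 1/5 = 1/5
Find common denominator: LCD = 10
Convert: 15/10 and 2/10
Difference = |15 - 2|/10 = 13/10
Simplified = 13/10

13/10


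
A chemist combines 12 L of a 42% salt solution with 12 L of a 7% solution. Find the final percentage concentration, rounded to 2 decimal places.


Solute in mixture 1 = 42% of 12 L = 12*42/100 = 126/25 L
Solute in mixture 2 = 7% of 12 L = 12*7/100 = 21/25 L
Total solute = 126/25 + 21/25 = 147/25 L
Total volume = 12 + 12 = 24 L
Final concentration = 147/25/24 * 100 = 24.50%

24.50


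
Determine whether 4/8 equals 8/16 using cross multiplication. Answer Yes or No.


Cross multiply to check 4/8 = 8/16
Left cross product: 4 * 16 = 64
Right cross product: 8 * 8 = 64
64 = 64
Equal, so proportions match => Yes

Yes


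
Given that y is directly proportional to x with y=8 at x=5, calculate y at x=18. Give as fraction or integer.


Direct proportion: y = kx
Find k: k = 8/5 = 8/5
Compute y at x=18: y = 8/5 * 18
y = 144/5

144/5


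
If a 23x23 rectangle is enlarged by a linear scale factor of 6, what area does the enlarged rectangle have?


Original dimensions: 23 x 23
Enlargement factor = 6
New width = 23 * 6 = 138
New height = 23 * 6 = 138
New area = 138 * 138 = 19044

19044


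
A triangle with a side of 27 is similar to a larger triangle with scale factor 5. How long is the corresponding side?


Similar triangles have proportional sides
Scale factor = 5
Smaller side = 27
Corresponding larger side = 27 * 5
= 135

135


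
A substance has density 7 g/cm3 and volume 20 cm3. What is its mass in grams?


Using mass = density * volume
Density = 7 g/cm3
Volume = 20 cm3
Mass = 7 * 20
= 140 g

140


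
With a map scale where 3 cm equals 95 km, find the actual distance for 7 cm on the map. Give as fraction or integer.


Map scale: 3 cm = 95 km
Measured distance on map = 7 cm
Set up proportion: 7 * 95 / 3
= 665 / 3
= 665/3 km

665/3


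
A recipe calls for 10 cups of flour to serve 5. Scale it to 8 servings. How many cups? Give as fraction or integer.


Original: 10 cups for 5 servings
Target servings = 8
Scaling factor = 8/5
New amount = 10 * 8/5
= 80/5
= 16 cups

16


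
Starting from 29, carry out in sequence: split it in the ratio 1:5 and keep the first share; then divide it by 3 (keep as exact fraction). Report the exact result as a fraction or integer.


Start with 29.
Step 1: Split 1:5, first share = 29 * 1/6 = 29/6
Step 2: Divide by 3: 29/6 / 3 = 29/18
Final result = 29/18

29/18


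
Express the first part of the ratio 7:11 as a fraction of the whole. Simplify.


Total parts = 7 + 11 = 18
First part fraction = 7/18
Simplify: 7/18 = 7/18

7/18


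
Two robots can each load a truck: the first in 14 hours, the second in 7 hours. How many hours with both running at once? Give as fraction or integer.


Rate of A = 1/14 job per hour
Rate of B = 1/7 job per hour
Combined rate = 1/14 + 1/7
Find common denominator: (7 + 14)/(14*7) = 21/98
Combined rate = 3/14 job per hour
Time together = 1 / (3/14) = 14/3 hours

14/3


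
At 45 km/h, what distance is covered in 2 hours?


Using distance = speed * time
Speed = 45 km/h
Time = 2 hours
Distance = 45 * 2
= 90 km

90


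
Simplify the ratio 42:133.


Find GCD(42, 133)
GCD = 7
Divide both by 7: 42/7 = 6, 133/7 = 19
Simplified ratio = 6:19

6:19


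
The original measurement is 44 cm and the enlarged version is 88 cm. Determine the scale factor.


Original length = 44 cm
Scaled length = 88 cm
Scale factor = 88 / 44
= 2

2


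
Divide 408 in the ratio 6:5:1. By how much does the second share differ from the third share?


Total parts = 6 + 5 + 1 = 12
Value per part = 408 / 12 = 34
Shares: 6*34=204, 5*34=170, 1*34=34
Second share = 170, third share = 34
Difference = |170 - 34| = 136

136


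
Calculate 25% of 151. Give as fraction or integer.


Compute 25% of 151
Convert percentage: 25% = 25/100
Multiply: 151 * 25/100
= 3775/100
= 151/4

151/4


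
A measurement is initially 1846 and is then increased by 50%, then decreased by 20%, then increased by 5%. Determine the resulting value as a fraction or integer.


Start: 1846
Step 1: increase by 50% => multiply by 150/100
  1846 * 150/100 = 2769
Step 2: decrease by 20% => multiply by 80/100
  2769 * 80/100 = 11076/5
Step 3: increase by 5% => multiply by 105/100
  11076/5 * 105/100 = 58149/25
Final value = 58149/25

58149/25


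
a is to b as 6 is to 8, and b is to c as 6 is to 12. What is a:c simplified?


Given a:b = 6:8 and b:c = 6:12
Make b consistent. Multiply first ratio by 6: a:b = 36:48
Multiply second ratio by 8: b:c = 48:96
Now b = 48 in both, so a:b:c = 36:48:96
Therefore a:c = 36:96
Simplify by GCD: a:c = 3:8

3:8


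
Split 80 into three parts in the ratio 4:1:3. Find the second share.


Ratio = 4:1:3
Total parts = 4 + 1 + 3 = 8
Value per part = 80 / 8 = 10
First share = 4 * 10 = 40
Middle share = 1 * 10 = 10
Third share = 3 * 10 = 30

10


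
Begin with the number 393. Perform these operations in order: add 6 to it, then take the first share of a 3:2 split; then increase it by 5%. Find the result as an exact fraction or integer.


Start with 393.
Step 1: Add 6: 393+6=399; split 3:2 first = 399*3/5 = 1197/5
Step 2: Increase by 5%: 1197/5 * 105/100 = 25137/100
Final result = 25137/100

25137/100


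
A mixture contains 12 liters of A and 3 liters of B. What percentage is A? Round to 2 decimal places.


Volume of A = 12 L
Volume of B = 3 L
Total volume = 12 + 3 = 15 L
Percentage of A = (12/15) * 100
= 80.00%

80.00


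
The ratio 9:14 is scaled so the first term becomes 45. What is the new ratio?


Original ratio: 9:14
First term target: 45
Scale factor = 45 / 9 = 5
Multiply second term: 14 * 5 = 70
Equivalent ratio = 45:70

45:70


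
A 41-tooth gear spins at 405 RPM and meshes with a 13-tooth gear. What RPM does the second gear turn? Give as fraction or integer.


Gear ratio: teeth_A * RPM_A = teeth_B * RPM_B
41 * 405 = 13 * RPM_B
16605 = 13 * RPM_B
RPM_B = 16605 / 13
RPM_B = 16605/13

16605/13


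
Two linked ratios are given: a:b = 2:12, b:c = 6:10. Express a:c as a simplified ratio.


Given a:b = 2:12 and b:c = 6:10
Make b consistent. Multiply first ratio by 6: a:b = 12:72
Multiply second ratio by 12: b:c = 72:120
Now b = 72 in both, so a:b:c = 12:72:120
Therefore a:c = 12:120
Simplify by GCD: a:c = 1:10

1:10


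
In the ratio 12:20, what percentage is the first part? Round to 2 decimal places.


Total parts = 12 + 20 = 32
First part fraction = 12/32
Percentage = (12/32) * 100
= 0.375 * 100
= 37.50%

37.50


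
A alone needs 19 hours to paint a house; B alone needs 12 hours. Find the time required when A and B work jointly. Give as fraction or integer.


Rate of A = 1/19 job per hour
Rate of B = 1/12 job per hour
Combined rate = 1/19 + 1/12
Find common denominator: (12 + 19)/(19*12) = 31/228
Combined rate = 31/228 job per hour
Time together = 1 / (31/228) = 228/31 hours

228/31


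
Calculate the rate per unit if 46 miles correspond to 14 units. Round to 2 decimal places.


Total miles = 46
Number of units = 14
Unit rate = 46 / 14
= 3.29 miles per unit

3.29


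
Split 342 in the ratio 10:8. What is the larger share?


Total parts = 10 + 8 = 18
Value per part = 342 / 18 = 19
First share = 10 * 19 = 190
Second share = 8 * 19 = 152
Larger share = 190

190


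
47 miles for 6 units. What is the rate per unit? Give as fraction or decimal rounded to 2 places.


Total miles = 47
Number of units = 6
Unit rate = 47 / 6
= 7.83 miles per unit

7.83


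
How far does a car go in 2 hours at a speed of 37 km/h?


Using distance = speed * time
Speed = 37 km/h
Time = 2 hours
Distance = 37 * 2
= 74 km

74


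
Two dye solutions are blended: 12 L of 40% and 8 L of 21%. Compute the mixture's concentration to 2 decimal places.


Solute in mixture 1 = 40% of 12 L = 12*40/100 = 24/5 L
Solute in mixture 2 = 21% of 8 L = 8*21/100 = 42/25 L
Total solute = 24/5 + 42/25 = 162/25 L
Total volume = 12 + 8 = 20 L
Final concentration = 162/25/20 * 100 = 32.40%

32.40


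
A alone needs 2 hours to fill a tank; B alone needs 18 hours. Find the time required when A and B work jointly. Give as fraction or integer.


Rate of A = 1/2 job per hour
Rate of B = 1/18 job per hour
Combined rate = 1/2 + 1/18
Find common denominator: (18 + 2)/(2*18) = 20/36
Combined rate = 5/9 job per hour
Time together = 1 / (5/9) = 9/5 hours

9/5


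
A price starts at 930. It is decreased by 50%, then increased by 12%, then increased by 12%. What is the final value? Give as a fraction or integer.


Start: 930
Step 1: decrease by 50% => multiply by 50/100
  930 * 50/100 = 465
Step 2: increase by 12% => multiply by 112/100
  465 * 112/100 = 2604/5
Step 3: increase by 12% => multiply by 112/100
  2604/5 * 112/100 = 72912/125
Final value = 72912/125

72912/125


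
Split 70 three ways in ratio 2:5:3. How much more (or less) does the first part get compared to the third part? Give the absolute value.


Total parts = 2 + 5 + 3 = 10
Value per part = 70 / 10 = 7
Shares: 2*7=14, 5*7=35, 3*7=21
First share = 14, third share = 21
Difference = |14 - 21| = 7

7


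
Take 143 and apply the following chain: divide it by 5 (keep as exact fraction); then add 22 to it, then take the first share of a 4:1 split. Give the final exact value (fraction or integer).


Start with 143.
Step 1: Divide by 5: 143 / 5 = 143/5
Step 2: Add 22: 143/5+22=253/5; split 4:1 first = 253/5*4/5 = 1012/25
Final result = 1012/25

1012/25


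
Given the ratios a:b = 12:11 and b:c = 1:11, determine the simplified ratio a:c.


Given a:b = 12:11 and b:c = 1:11
Make b consistent. Multiply first ratio by 1: a:b = 12:11
Multiply second ratio by 11: b:c = 11:121
Now b = 11 in both, so a:b:c = 12:11:121
Therefore a:c = 12:121
Simplify by GCD: a:c = 12:121

12:121


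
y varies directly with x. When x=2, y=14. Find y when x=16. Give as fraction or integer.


Direct proportion: y = kx
Find k: k = 14/2 = 7
Compute y at x=16: y = 7 * 16
y = 112

112


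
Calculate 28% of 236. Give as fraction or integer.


Compute 28% of 236
Convert percentage: 28% = 28/100
Multiply: 236 * 28/100
= 6608/100
= 1652/25

1652/25


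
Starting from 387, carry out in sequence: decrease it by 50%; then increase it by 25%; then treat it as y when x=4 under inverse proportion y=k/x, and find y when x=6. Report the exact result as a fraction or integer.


Start with 387.
Step 1: Decrease by 50%: 387 * 50/100 = 387/2
Step 2: Increase by 25%: 387/2 * 125/100 = 1935/8
Step 3: Inverse prop: k = (1935/8)*4; new y = k/6 = 1935/8*4/6 = 645/4
Final result = 645/4

645/4
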